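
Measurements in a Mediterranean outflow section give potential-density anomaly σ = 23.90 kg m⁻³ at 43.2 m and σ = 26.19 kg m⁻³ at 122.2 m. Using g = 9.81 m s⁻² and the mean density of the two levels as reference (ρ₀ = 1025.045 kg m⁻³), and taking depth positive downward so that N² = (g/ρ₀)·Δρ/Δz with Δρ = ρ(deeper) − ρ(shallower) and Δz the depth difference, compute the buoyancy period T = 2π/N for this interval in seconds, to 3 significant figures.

377 s

Δρ = 1026.19 − 1023.90 = 2.29 kg m⁻³ over Δz = 122.2 − 43.2 = 79 m.
N² = (9.81/1025.045) × (2.29/79) = 2.7742 × 10⁻⁴ s⁻².
N = √(2.7742 × 10⁻⁴) = 0.016656 rad s⁻¹, so T = 2π/N = 377.23 s ≈ 377 s.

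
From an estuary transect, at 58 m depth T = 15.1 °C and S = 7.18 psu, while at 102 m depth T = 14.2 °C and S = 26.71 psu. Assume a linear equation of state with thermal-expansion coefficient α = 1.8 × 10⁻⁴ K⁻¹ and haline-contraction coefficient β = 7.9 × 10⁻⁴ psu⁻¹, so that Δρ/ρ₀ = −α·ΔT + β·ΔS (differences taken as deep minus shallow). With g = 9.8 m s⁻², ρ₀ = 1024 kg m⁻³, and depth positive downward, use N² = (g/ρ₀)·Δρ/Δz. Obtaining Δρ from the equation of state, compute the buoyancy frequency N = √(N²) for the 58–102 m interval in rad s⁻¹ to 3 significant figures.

ΔT = -0.9 K, ΔS = +19.53 psu (deep − shallow).
Δρ/ρ₀ = −αΔT + βΔS = 1.62 × 10⁻⁴ + 0.0154287 = 0.0155907, so Δρ ≈ 15.96 kg m⁻³.
N² = (g/ρ₀)·Δρ/Δz = g·(Δρ/ρ₀)/Δz = 9.8 × 0.0155907 / 44 = 3.4725 × 10⁻³ s⁻².
N = √(3.4725 × 10⁻³) = 0.058928 rad s⁻¹ ≈ 0.0589 rad s⁻¹.

0.0589 rad s⁻¹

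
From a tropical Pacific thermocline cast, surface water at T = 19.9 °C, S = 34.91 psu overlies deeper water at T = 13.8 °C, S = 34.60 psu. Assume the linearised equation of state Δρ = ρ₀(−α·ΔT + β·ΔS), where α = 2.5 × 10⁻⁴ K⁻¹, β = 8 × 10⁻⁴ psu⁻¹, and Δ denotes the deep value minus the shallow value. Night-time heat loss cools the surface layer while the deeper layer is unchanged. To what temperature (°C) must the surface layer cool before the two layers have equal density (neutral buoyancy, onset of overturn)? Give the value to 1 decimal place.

Neutral buoyancy requires Δρ = 0, i.e. −α(T_deep − T_surf′) + β(S_deep − S_surf) = 0.
T_surf′ = T_deep − (β/α)·ΔS = 13.8 − (8 × 10⁻⁴/2.5 × 10⁻⁴)·(-0.31) = 14.792 °C.
Cooling required: 19.9 − (14.792) = 5.108 °C.

14.8 °C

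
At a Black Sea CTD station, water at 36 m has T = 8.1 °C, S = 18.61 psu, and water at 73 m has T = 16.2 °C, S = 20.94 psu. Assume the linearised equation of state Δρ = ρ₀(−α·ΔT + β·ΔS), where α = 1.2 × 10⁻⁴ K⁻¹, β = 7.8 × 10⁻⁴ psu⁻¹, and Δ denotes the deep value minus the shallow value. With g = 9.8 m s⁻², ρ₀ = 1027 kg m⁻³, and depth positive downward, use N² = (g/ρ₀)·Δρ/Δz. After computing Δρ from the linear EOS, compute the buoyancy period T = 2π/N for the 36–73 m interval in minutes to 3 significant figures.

7.00 min

ΔT = +8.1 K, ΔS = +2.33 psu (deep − shallow).
Δρ/ρ₀ = −αΔT + βΔS = -9.72 × 10⁻⁴ + 1.8174 × 10⁻³ = 8.454 × 10⁻⁴, so Δρ ≈ 0.8682 kg m⁻³.
N² = (g/ρ₀)·Δρ/Δz = g·(Δρ/ρ₀)/Δz = 9.8 × 8.454 × 10⁻⁴ / 37 = 2.2392 × 10⁻⁴ s⁻².
N = √(2.2392 × 10⁻⁴) = 0.014964 rad s⁻¹ → T = 2π/N = 419.89 s = 6.9982 min ≈ 7.00 min.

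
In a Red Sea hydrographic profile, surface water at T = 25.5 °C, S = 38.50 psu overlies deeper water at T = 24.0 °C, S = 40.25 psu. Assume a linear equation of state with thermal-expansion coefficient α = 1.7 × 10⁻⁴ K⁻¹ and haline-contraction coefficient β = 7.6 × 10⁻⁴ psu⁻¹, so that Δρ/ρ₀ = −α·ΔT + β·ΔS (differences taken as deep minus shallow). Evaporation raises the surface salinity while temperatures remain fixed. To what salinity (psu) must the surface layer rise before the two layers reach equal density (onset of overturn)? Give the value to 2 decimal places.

40.59 psu

Neutral buoyancy requires −α(T_deep − T_surf) + β(S_deep − S_surf′) = 0.
S_surf′ = S_deep − (α/β)·ΔT = 40.25 − (1.7 × 10⁻⁴/7.6 × 10⁻⁴)·(-1.5) = 40.5855 psu.
Increase required: 40.5855 − 38.50 = 2.0855 psu.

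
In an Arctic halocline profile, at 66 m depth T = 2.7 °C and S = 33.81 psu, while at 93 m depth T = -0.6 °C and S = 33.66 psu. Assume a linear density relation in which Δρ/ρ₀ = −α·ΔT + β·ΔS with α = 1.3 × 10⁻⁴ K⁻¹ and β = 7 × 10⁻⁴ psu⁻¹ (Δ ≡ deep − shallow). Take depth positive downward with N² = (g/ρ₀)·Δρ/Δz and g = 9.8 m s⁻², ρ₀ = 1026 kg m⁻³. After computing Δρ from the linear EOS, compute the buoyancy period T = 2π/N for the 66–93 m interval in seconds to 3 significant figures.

ΔT = -3.3 K, ΔS = -0.15 psu (deep − shallow).
Δρ/ρ₀ = −αΔT + βΔS = 4.29 × 10⁻⁴ − 1.05 × 10⁻⁴ = 3.24 × 10⁻⁴, so Δρ ≈ 0.3324 kg m⁻³.
N² = (g/ρ₀)·Δρ/Δz = g·(Δρ/ρ₀)/Δz = 9.8 × 3.24 × 10⁻⁴ / 27 = 1.1760 × 10⁻⁴ s⁻².
N = √(1.1760 × 10⁻⁴) = 0.010844 rad s⁻¹ → T = 2π/N = 579.42 s ≈ 579 s.

579 s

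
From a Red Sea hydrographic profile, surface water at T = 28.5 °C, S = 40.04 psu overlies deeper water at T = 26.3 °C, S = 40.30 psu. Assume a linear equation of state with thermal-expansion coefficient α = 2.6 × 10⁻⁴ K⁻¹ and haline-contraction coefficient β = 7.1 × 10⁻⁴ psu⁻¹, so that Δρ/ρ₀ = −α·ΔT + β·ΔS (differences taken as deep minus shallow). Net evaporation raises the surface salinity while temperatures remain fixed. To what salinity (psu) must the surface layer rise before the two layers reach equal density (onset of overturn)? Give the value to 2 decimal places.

41.11 psu

Neutral buoyancy requires −α(T_deep − T_surf) + β(S_deep − S_surf′) = 0.
S_surf′ = S_deep − (α/β)·ΔT = 40.30 − (2.6 × 10⁻⁴/7.1 × 10⁻⁴)·(-2.2) = 41.1056 psu.
Increase required: 41.1056 − 40.04 = 1.0656 psu.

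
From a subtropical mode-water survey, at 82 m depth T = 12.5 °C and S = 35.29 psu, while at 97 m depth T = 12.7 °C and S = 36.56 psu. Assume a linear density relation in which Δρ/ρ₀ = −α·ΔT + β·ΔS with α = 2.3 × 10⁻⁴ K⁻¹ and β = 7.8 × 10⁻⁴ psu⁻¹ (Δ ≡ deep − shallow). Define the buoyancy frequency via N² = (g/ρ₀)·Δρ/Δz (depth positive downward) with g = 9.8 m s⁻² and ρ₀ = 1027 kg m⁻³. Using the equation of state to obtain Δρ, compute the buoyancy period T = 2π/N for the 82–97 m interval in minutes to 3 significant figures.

4.22 min

ΔT = +0.2 K, ΔS = +1.27 psu (deep − shallow).
Δρ/ρ₀ = −αΔT + βΔS = -4.60 × 10⁻⁵ + 9.906 × 10⁻⁴ = 9.446 × 10⁻⁴, so Δρ ≈ 0.9701 kg m⁻³.
N² = (g/ρ₀)·Δρ/Δz = g·(Δρ/ρ₀)/Δz = 9.8 × 9.446 × 10⁻⁴ / 15 = 6.1714 × 10⁻⁴ s⁻².
N = √(6.1714 × 10⁻⁴) = 0.024842 rad s⁻¹ → T = 2π/N = 252.93 s = 4.2155 min ≈ 4.22 min.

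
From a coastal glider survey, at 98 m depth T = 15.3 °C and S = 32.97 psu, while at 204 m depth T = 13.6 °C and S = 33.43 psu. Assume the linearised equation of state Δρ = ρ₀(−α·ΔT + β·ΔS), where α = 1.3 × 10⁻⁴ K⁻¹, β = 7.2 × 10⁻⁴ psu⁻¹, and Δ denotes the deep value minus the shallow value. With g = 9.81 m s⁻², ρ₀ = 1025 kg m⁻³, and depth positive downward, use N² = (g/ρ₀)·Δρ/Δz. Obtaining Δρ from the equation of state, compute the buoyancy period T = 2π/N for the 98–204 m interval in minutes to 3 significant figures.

14.6 min

ΔT = -1.7 K, ΔS = +0.46 psu (deep − shallow).
Δρ/ρ₀ = −αΔT + βΔS = 2.21 × 10⁻⁴ + 3.312 × 10⁻⁴ = 5.522 × 10⁻⁴, so Δρ ≈ 0.5660 kg m⁻³.
N² = (g/ρ₀)·Δρ/Δz = g·(Δρ/ρ₀)/Δz = 9.81 × 5.522 × 10⁻⁴ / 106 = 5.1105 × 10⁻⁵ s⁻².
N = √(5.1105 × 10⁻⁵) = 7.1488 × 10⁻³ rad s⁻¹ → T = 2π/N = 878.91 s = 14.649 min ≈ 14.6 min.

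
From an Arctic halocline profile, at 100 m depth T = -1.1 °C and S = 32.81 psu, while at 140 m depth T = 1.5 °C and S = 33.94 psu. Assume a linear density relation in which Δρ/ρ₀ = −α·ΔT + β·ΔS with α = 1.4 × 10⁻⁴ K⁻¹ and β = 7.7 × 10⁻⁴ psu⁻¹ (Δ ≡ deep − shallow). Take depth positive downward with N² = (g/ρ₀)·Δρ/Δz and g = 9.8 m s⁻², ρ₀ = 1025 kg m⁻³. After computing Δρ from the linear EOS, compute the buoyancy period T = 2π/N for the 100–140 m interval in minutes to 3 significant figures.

ΔT = +2.6 K, ΔS = +1.13 psu (deep − shallow).
Δρ/ρ₀ = −αΔT + βΔS = -3.64 × 10⁻⁴ + 8.701 × 10⁻⁴ = 5.061 × 10⁻⁴, so Δρ ≈ 0.5188 kg m⁻³.
N² = (g/ρ₀)·Δρ/Δz = g·(Δρ/ρ₀)/Δz = 9.8 × 5.061 × 10⁻⁴ / 40 = 1.2399 × 10⁻⁴ s⁻².
N = √(1.2399 × 10⁻⁴) = 0.011135 rad s⁻¹ → T = 2π/N = 564.27 s = 9.4045 min ≈ 9.40 min.

9.40 min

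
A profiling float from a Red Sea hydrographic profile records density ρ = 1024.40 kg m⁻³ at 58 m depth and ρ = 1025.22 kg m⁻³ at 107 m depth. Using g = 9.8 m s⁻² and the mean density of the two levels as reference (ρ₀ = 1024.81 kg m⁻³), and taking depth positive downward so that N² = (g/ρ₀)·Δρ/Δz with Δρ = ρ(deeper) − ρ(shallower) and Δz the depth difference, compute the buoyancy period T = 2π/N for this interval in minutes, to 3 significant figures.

8.28 min

Δρ = 1025.22 − 1024.40 = 0.82 kg m⁻³ over Δz = 107 − 58 = 49 m.
N² = (9.8/1024.81) × (0.82/49) = 1.6003 × 10⁻⁴ s⁻².
N = √(1.6003 × 10⁻⁴) = 0.012650 rad s⁻¹, so T = 2π/N = 496.69 s = 8.2782 min ≈ 8.28 min.
N² > 0, so the interval is statically stable.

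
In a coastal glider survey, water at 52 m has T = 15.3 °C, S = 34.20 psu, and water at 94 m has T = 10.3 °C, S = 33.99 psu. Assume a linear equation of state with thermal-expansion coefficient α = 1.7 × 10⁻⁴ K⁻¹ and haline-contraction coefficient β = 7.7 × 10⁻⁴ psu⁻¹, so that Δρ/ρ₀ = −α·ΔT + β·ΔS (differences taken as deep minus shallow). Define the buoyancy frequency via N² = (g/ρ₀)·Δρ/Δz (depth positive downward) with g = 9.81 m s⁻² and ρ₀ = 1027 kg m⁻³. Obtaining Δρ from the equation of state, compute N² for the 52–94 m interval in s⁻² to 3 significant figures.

1.61 × 10⁻⁴ s⁻²

ΔT = -5.0 K, ΔS = -0.21 psu (deep − shallow).
Δρ/ρ₀ = −αΔT + βΔS = 8.50 × 10⁻⁴ − 1.617 × 10⁻⁴ = 6.883 × 10⁻⁴, so Δρ ≈ 0.7069 kg m⁻³.
N² = (g/ρ₀)·Δρ/Δz = g·(Δρ/ρ₀)/Δz = 9.81 × 6.883 × 10⁻⁴ / 42 = 1.6077 × 10⁻⁴ s⁻² ≈ 1.61 × 10⁻⁴ s⁻².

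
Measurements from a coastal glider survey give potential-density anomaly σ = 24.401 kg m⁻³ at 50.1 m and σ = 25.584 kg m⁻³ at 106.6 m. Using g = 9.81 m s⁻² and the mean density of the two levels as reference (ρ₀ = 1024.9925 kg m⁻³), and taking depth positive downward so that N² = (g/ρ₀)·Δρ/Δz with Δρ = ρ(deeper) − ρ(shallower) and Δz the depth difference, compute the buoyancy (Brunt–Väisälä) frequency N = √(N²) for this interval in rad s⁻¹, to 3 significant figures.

0.0142 rad s⁻¹

Δρ = 1025.584 − 1024.401 = 1.183 kg m⁻³ over Δz = 106.6 − 50.1 = 56.5 m.
N² = (9.81/1024.9925) × (1.183/56.5) = 2.0039 × 10⁻⁴ s⁻².
N = √(2.0039 × 10⁻⁴) = 0.014156 rad s⁻¹ ≈ 0.0142 rad s⁻¹.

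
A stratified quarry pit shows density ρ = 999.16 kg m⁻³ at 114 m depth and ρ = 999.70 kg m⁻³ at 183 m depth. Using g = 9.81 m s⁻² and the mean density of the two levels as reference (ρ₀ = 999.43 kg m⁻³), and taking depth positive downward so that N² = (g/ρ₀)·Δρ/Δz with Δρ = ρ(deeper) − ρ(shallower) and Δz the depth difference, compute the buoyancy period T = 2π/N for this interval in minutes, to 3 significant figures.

Δρ = 999.70 − 999.16 = 0.54 kg m⁻³ over Δz = 183 − 114 = 69 m.
N² = (9.81/999.43) × (0.54/69) = 7.6818 × 10⁻⁵ s⁻².
N = √(7.6818 × 10⁻⁵) = 8.7646 × 10⁻³ rad s⁻¹, so T = 2π/N = 716.88 s = 11.948 min ≈ 11.9 min.
Since Δρ > 0 the layer is stably stratified.

11.9 min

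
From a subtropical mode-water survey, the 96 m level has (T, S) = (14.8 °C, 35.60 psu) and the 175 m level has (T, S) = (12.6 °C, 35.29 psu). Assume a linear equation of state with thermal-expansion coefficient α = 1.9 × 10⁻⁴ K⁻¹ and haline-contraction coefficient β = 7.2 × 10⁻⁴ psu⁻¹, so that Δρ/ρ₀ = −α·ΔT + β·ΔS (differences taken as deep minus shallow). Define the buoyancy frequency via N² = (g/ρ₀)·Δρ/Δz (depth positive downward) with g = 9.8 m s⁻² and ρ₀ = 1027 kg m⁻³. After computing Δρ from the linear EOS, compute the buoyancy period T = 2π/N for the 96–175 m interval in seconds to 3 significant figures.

ΔT = -2.2 K, ΔS = -0.31 psu (deep − shallow).
Δρ/ρ₀ = −αΔT + βΔS = 4.18 × 10⁻⁴ − 2.232 × 10⁻⁴ = 1.948 × 10⁻⁴, so Δρ ≈ 0.2001 kg m⁻³.
N² = (g/ρ₀)·Δρ/Δz = g·(Δρ/ρ₀)/Δz = 9.8 × 1.948 × 10⁻⁴ / 79 = 2.4165 × 10⁻⁵ s⁻².
N = √(2.4165 × 10⁻⁵) = 4.9158 × 10⁻³ rad s⁻¹ → T = 2π/N = 1.2782 × 10³ s ≈ 1.28 × 10³ s.

1.28 × 10³ s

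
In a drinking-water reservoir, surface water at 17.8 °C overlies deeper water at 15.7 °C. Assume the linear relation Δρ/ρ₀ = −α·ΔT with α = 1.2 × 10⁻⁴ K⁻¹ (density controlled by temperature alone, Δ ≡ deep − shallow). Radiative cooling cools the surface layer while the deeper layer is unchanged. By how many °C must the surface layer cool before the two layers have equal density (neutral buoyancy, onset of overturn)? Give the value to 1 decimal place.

2.1 °C

With temperature the only control, equal density requires T_surf′ = T_deep.
T_surf′ = 15.7 °C.
Cooling required: 17.8 − 15.7 = 2.1 °C.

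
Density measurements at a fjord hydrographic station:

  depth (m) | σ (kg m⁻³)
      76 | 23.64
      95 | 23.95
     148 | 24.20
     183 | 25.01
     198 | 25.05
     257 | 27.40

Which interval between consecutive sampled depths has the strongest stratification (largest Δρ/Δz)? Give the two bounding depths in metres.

Compute the density gradient over each adjacent pair:
  76–95 m: Δρ/Δz = 0.31/19 = 0.016 kg m⁻⁴
  95–148 m: Δρ/Δz = 0.25/53 = 4.7 × 10⁻³ kg m⁻⁴
  148–183 m: Δρ/Δz = 0.81/35 = 0.023 kg m⁻⁴
  183–198 m: Δρ/Δz = 0.04/15 = 2.7 × 10⁻³ kg m⁻⁴
  198–257 m: Δρ/Δz = 2.35/59 = 0.040 kg m⁻⁴
The largest gradient is in the 198–257 m interval — the pycnocline.

198–257 m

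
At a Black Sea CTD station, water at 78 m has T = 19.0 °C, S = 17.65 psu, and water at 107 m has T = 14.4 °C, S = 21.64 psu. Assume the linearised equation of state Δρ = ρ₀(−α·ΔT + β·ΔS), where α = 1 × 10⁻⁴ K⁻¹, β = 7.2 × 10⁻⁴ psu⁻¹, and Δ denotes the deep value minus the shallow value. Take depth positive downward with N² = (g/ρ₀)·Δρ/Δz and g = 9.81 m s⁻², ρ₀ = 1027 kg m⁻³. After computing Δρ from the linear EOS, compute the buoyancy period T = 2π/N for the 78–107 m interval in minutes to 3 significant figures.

ΔT = -4.6 K, ΔS = +3.99 psu (deep − shallow).
Δρ/ρ₀ = −αΔT + βΔS = 4.60 × 10⁻⁴ + 2.8728 × 10⁻³ = 3.3328 × 10⁻³, so Δρ ≈ 3.423 kg m⁻³.
N² = (g/ρ₀)·Δρ/Δz = g·(Δρ/ρ₀)/Δz = 9.81 × 3.3328 × 10⁻³ / 29 = 1.1274 × 10⁻³ s⁻².
N = √(1.1274 × 10⁻³) = 0.033577 rad s⁻¹ → T = 2π/N = 187.13 s = 3.1188 min ≈ 3.12 min.

3.12 min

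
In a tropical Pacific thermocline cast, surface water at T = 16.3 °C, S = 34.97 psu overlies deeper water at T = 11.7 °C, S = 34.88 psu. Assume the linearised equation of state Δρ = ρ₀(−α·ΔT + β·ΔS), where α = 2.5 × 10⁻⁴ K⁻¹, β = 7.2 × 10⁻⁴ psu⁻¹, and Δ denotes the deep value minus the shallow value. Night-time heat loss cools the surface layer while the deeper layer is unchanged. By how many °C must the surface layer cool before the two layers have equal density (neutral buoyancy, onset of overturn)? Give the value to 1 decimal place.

Neutral buoyancy requires Δρ = 0, i.e. −α(T_deep − T_surf′) + β(S_deep − S_surf) = 0.
T_surf′ = T_deep − (β/α)·ΔS = 11.7 − (7.2 × 10⁻⁴/2.5 × 10⁻⁴)·(-0.09) = 11.959 °C.
Cooling required: 16.3 − (11.959) = 4.341 °C.

4.3 °C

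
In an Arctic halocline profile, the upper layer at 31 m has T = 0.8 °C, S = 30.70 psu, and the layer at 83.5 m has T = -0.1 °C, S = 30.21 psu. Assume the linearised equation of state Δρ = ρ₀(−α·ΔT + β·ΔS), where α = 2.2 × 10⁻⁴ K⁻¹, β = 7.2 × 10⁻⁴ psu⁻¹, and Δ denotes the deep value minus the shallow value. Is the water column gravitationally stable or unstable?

unstable

ΔT = -0.1 − 0.8 = -0.9 K and ΔS = 30.21 − 30.70 = -0.49 psu (deep − shallow).
−αΔT = 1.98 × 10⁻⁴; βΔS = -3.528 × 10⁻⁴; sum Δρ/ρ₀ = -1.548 × 10⁻⁴.
Δρ/ρ₀ < 0, so Δρ < 0: deeper water is lighter → statically unstable; the column would overturn.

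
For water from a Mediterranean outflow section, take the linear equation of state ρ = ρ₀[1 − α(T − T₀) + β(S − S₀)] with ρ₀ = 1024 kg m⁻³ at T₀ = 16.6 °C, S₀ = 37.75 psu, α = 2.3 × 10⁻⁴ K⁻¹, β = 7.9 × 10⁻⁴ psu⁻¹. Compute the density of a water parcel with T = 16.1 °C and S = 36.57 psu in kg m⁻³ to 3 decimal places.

1023.163 kg m⁻³

T − T₀ = -0.5 K, S − S₀ = -1.18 psu.
Bracket = 1 − α·(-0.5) + β·(-1.18) = 1 + (-8.172 × 10⁻⁴) = 0.9991828.
ρ = 1024 × 0.9991828 = 1023.163 kg m⁻³.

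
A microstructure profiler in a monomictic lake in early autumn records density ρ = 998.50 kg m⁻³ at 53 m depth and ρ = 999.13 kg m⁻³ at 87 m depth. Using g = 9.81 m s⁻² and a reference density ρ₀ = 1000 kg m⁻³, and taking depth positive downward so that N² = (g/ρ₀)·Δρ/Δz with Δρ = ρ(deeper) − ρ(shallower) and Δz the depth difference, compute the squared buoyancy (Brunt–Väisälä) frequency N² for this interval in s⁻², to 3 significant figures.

Δρ = 999.13 − 998.50 = 0.63 kg m⁻³ over Δz = 87 − 53 = 34 m.
N² = (9.81/1000) × (0.63/34) = 1.8177 × 10⁻⁴ s⁻² ≈ 1.82 × 10⁻⁴ s⁻².
N² > 0, so the interval is statically stable.

1.82 × 10⁻⁴ s⁻²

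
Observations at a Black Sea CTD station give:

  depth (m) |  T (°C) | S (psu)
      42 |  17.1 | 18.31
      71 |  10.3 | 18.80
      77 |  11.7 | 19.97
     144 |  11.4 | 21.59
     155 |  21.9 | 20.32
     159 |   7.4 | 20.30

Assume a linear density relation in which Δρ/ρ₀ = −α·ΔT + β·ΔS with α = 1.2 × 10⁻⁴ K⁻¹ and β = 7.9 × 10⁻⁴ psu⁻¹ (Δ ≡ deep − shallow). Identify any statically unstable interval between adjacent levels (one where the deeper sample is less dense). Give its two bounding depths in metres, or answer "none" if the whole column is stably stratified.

144–155 m

Evaluate Δρ/ρ₀ = −αΔT + βΔS across each adjacent pair:
  42–71 m: −αΔT+βΔS = −(1.2 × 10⁻⁴)(-6.8)+(7.9 × 10⁻⁴)(+0.49) = 1.2 × 10⁻³ → stable
  71–77 m: −αΔT+βΔS = −(1.2 × 10⁻⁴)(+1.4)+(7.9 × 10⁻⁴)(+1.17) = 7.6 × 10⁻⁴ → stable
  77–144 m: −αΔT+βΔS = −(1.2 × 10⁻⁴)(-0.3)+(7.9 × 10⁻⁴)(+1.62) = 1.3 × 10⁻³ → stable
  144–155 m: −αΔT+βΔS = −(1.2 × 10⁻⁴)(+10.5)+(7.9 × 10⁻⁴)(-1.27) = -2.3 × 10⁻³ → UNSTABLE
  155–159 m: −αΔT+βΔS = −(1.2 × 10⁻⁴)(-14.5)+(7.9 × 10⁻⁴)(-0.02) = 1.7 × 10⁻³ → stable
The 144–155 m interval has Δρ < 0: lighter water underlies denser water.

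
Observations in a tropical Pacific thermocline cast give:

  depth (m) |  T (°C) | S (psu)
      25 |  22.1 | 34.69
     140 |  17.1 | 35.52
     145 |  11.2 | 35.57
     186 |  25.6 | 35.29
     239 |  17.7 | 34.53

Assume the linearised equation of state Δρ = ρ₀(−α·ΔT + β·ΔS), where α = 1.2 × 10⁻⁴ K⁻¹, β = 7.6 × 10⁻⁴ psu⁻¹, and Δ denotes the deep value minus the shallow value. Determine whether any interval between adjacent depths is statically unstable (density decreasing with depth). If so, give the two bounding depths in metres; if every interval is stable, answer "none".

Evaluate Δρ/ρ₀ = −αΔT + βΔS across each adjacent pair:
  25–140 m: −αΔT+βΔS = −(1.2 × 10⁻⁴)(-5.0)+(7.6 × 10⁻⁴)(+0.83) = 1.2 × 10⁻³ → stable
  140–145 m: −αΔT+βΔS = −(1.2 × 10⁻⁴)(-5.9)+(7.6 × 10⁻⁴)(+0.05) = 7.5 × 10⁻⁴ → stable
  145–186 m: −αΔT+βΔS = −(1.2 × 10⁻⁴)(+14.4)+(7.6 × 10⁻⁴)(-0.28) = -1.9 × 10⁻³ → UNSTABLE
  186–239 m: −αΔT+βΔS = −(1.2 × 10⁻⁴)(-7.9)+(7.6 × 10⁻⁴)(-0.76) = 3.7 × 10⁻⁴ → stable
The 145–186 m interval has Δρ < 0: lighter water underlies denser water.

145–186 m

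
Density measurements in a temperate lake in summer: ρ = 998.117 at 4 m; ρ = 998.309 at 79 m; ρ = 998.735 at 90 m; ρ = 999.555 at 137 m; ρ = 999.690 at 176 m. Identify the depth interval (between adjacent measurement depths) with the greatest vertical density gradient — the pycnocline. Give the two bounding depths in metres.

79–90 m

Compute the density gradient over each adjacent pair:
  4–79 m: Δρ/Δz = 0.192/75 = 2.6 × 10⁻³ kg m⁻⁴
  79–90 m: Δρ/Δz = 0.426/11 = 0.039 kg m⁻⁴
  90–137 m: Δρ/Δz = 0.820/47 = 0.017 kg m⁻⁴
  137–176 m: Δρ/Δz = 0.135/39 = 3.5 × 10⁻³ kg m⁻⁴
The largest gradient is in the 79–90 m interval — the pycnocline.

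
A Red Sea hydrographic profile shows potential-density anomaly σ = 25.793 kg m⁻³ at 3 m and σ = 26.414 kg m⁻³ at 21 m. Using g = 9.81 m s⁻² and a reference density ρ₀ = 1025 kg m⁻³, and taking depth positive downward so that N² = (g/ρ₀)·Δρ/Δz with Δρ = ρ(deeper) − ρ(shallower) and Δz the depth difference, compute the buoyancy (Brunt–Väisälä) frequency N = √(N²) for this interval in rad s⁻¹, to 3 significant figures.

0.0182 rad s⁻¹

Δρ = 1026.414 − 1025.793 = 0.621 kg m⁻³ over Δz = 21 − 3 = 18 m.
N² = (9.81/1025) × (0.621/18) = 3.3019 × 10⁻⁴ s⁻².
N = √(3.3019 × 10⁻⁴) = 0.018171 rad s⁻¹ ≈ 0.0182 rad s⁻¹.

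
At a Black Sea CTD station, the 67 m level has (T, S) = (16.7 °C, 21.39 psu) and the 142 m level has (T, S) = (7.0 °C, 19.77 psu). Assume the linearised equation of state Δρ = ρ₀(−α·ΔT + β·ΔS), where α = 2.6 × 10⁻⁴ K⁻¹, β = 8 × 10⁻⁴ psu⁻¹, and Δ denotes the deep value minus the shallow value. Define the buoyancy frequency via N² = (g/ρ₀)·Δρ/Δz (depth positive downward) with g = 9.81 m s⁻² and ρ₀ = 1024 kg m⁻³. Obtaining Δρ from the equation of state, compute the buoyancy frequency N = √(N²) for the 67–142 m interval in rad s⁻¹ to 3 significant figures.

ΔT = -9.7 K, ΔS = -1.62 psu (deep − shallow).
Δρ/ρ₀ = −αΔT + βΔS = 2.522 × 10⁻³ − 1.296 × 10⁻³ = 1.226 × 10⁻³, so Δρ ≈ 1.255 kg m⁻³.
N² = (g/ρ₀)·Δρ/Δz = g·(Δρ/ρ₀)/Δz = 9.81 × 1.226 × 10⁻³ / 75 = 1.6036 × 10⁻⁴ s⁻².
N = √(1.6036 × 10⁻⁴) = 0.012663 rad s⁻¹ ≈ 0.0127 rad s⁻¹.

0.0127 rad s⁻¹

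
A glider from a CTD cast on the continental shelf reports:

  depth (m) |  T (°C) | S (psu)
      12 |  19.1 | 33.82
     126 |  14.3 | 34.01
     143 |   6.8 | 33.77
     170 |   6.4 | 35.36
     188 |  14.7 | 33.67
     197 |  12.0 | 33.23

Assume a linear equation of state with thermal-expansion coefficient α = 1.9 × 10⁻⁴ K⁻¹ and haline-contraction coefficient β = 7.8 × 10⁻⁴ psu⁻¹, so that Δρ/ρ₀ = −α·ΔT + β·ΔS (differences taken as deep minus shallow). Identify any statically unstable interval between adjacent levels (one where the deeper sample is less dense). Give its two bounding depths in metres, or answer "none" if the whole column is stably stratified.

Evaluate Δρ/ρ₀ = −αΔT + βΔS across each adjacent pair:
  12–126 m: −αΔT+βΔS = −(1.9 × 10⁻⁴)(-4.8)+(7.8 × 10⁻⁴)(+0.19) = 1.1 × 10⁻³ → stable
  126–143 m: −αΔT+βΔS = −(1.9 × 10⁻⁴)(-7.5)+(7.8 × 10⁻⁴)(-0.24) = 1.2 × 10⁻³ → stable
  143–170 m: −αΔT+βΔS = −(1.9 × 10⁻⁴)(-0.4)+(7.8 × 10⁻⁴)(+1.59) = 1.3 × 10⁻³ → stable
  170–188 m: −αΔT+βΔS = −(1.9 × 10⁻⁴)(+8.3)+(7.8 × 10⁻⁴)(-1.69) = -2.9 × 10⁻³ → UNSTABLE
  188–197 m: −αΔT+βΔS = −(1.9 × 10⁻⁴)(-2.7)+(7.8 × 10⁻⁴)(-0.44) = 1.7 × 10⁻⁴ → stable
The 170–188 m interval has Δρ < 0: lighter water underlies denser water.

170–188 m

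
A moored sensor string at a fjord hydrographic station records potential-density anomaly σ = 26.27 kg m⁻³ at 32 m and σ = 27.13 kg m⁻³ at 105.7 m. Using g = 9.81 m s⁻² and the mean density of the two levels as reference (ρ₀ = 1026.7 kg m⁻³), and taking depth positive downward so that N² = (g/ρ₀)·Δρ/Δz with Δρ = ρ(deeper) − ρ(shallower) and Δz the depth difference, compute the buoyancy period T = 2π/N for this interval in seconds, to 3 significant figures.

595 s

Δρ = 1027.13 − 1026.27 = 0.86 kg m⁻³ over Δz = 105.7 − 32 = 73.7 m.
N² = (9.81/1026.7) × (0.86/73.7) = 1.1150 × 10⁻⁴ s⁻².
N = √(1.1150 × 10⁻⁴) = 0.010559 rad s⁻¹, so T = 2π/N = 595.05 s ≈ 595 s.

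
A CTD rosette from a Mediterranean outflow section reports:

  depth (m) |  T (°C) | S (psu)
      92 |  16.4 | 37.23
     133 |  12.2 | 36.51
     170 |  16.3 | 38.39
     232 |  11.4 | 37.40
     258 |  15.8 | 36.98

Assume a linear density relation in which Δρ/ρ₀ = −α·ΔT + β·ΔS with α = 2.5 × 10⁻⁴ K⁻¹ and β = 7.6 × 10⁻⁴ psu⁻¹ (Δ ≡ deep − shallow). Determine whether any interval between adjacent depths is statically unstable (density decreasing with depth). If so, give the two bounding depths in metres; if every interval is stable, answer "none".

Evaluate Δρ/ρ₀ = −αΔT + βΔS across each adjacent pair:
  92–133 m: −αΔT+βΔS = −(2.5 × 10⁻⁴)(-4.2)+(7.6 × 10⁻⁴)(-0.72) = 5.0 × 10⁻⁴ → stable
  133–170 m: −αΔT+βΔS = −(2.5 × 10⁻⁴)(+4.1)+(7.6 × 10⁻⁴)(+1.88) = 4.0 × 10⁻⁴ → stable
  170–232 m: −αΔT+βΔS = −(2.5 × 10⁻⁴)(-4.9)+(7.6 × 10⁻⁴)(-0.99) = 4.7 × 10⁻⁴ → stable
  232–258 m: −αΔT+βΔS = −(2.5 × 10⁻⁴)(+4.4)+(7.6 × 10⁻⁴)(-0.42) = -1.4 × 10⁻³ → UNSTABLE
The 232–258 m interval has Δρ < 0: lighter water underlies denser water.

232–258 m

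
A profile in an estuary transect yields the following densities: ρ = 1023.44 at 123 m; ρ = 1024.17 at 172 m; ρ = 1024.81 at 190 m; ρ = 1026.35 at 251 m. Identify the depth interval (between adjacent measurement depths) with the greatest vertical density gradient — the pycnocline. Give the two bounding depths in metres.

172–190 m

Compute the density gradient over each adjacent pair:
  123–172 m: Δρ/Δz = 0.73/49 = 0.015 kg m⁻⁴
  172–190 m: Δρ/Δz = 0.64/18 = 0.036 kg m⁻⁴
  190–251 m: Δρ/Δz = 1.54/61 = 0.025 kg m⁻⁴
The largest gradient is in the 172–190 m interval — the pycnocline.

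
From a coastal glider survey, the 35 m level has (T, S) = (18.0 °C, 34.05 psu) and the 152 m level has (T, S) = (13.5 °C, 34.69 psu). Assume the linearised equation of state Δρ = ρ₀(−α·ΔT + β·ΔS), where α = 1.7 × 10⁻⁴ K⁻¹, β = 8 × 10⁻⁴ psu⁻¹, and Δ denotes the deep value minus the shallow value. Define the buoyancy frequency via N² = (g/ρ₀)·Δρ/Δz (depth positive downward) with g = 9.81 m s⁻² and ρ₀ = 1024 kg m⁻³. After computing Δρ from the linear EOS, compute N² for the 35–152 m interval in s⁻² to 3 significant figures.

1.07 × 10⁻⁴ s⁻²

ΔT = -4.5 K, ΔS = +0.64 psu (deep − shallow).
Δρ/ρ₀ = −αΔT + βΔS = 7.65 × 10⁻⁴ + 5.12 × 10⁻⁴ = 1.277 × 10⁻³, so Δρ ≈ 1.308 kg m⁻³.
N² = (g/ρ₀)·Δρ/Δz = g·(Δρ/ρ₀)/Δz = 9.81 × 1.277 × 10⁻³ / 117 = 1.0707 × 10⁻⁴ s⁻² ≈ 1.07 × 10⁻⁴ s⁻².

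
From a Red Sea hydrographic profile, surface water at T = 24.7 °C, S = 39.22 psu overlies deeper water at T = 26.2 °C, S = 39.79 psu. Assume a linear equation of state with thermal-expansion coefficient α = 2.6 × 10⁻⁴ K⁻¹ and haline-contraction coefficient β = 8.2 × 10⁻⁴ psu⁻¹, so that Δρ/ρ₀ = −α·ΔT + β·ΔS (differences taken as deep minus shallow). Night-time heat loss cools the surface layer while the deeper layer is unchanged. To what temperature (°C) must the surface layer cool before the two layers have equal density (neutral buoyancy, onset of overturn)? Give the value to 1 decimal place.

24.4 °C

Neutral buoyancy requires Δρ = 0, i.e. −α(T_deep − T_surf′) + β(S_deep − S_surf) = 0.
T_surf′ = T_deep − (β/α)·ΔS = 26.2 − (8.2 × 10⁻⁴/2.6 × 10⁻⁴)·(+0.57) = 24.402 °C.
Cooling required: 24.7 − (24.402) = 0.298 °C.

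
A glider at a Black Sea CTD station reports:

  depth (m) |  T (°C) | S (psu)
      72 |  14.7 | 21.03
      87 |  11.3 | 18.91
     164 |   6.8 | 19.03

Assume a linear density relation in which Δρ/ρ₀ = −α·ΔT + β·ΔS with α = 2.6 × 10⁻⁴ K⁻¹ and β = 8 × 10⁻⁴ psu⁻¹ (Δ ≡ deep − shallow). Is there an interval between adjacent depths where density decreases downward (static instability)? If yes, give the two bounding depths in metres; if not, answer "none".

Evaluate Δρ/ρ₀ = −αΔT + βΔS across each adjacent pair:
  72–87 m: −αΔT+βΔS = −(2.6 × 10⁻⁴)(-3.4)+(8 × 10⁻⁴)(-2.12) = -8.1 × 10⁻⁴ → UNSTABLE
  87–164 m: −αΔT+βΔS = −(2.6 × 10⁻⁴)(-4.5)+(8 × 10⁻⁴)(+0.12) = 1.3 × 10⁻³ → stable
The 72–87 m interval has Δρ < 0: lighter water underlies denser water.

72–87 m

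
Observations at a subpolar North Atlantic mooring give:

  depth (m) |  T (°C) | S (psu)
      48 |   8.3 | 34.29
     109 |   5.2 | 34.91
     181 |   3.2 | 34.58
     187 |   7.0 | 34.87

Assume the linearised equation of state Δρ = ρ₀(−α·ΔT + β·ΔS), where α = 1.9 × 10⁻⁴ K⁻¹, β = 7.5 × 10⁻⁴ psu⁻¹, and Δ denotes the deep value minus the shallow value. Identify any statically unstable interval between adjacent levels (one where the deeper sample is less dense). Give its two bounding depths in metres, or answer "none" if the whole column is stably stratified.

Evaluate Δρ/ρ₀ = −αΔT + βΔS across each adjacent pair:
  48–109 m: −αΔT+βΔS = −(1.9 × 10⁻⁴)(-3.1)+(7.5 × 10⁻⁴)(+0.62) = 1.1 × 10⁻³ → stable
  109–181 m: −αΔT+βΔS = −(1.9 × 10⁻⁴)(-2.0)+(7.5 × 10⁻⁴)(-0.33) = 1.3 × 10⁻⁴ → stable
  181–187 m: −αΔT+βΔS = −(1.9 × 10⁻⁴)(+3.8)+(7.5 × 10⁻⁴)(+0.29) = -5.0 × 10⁻⁴ → UNSTABLE
The 181–187 m interval has Δρ < 0: lighter water underlies denser water.

181–187 m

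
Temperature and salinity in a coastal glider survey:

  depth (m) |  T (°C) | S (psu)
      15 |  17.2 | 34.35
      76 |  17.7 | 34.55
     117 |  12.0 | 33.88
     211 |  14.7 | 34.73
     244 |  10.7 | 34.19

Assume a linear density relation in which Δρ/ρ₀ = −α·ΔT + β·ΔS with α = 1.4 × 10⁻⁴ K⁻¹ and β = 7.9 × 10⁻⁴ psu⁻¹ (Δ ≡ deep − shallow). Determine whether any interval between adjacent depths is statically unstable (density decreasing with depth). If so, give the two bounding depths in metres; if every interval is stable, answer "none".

none

Evaluate Δρ/ρ₀ = −αΔT + βΔS across each adjacent pair:
  15–76 m: −αΔT+βΔS = −(1.4 × 10⁻⁴)(+0.5)+(7.9 × 10⁻⁴)(+0.20) = 8.8 × 10⁻⁵ → stable
  76–117 m: −αΔT+βΔS = −(1.4 × 10⁻⁴)(-5.7)+(7.9 × 10⁻⁴)(-0.67) = 2.7 × 10⁻⁴ → stable
  117–211 m: −αΔT+βΔS = −(1.4 × 10⁻⁴)(+2.7)+(7.9 × 10⁻⁴)(+0.85) = 2.9 × 10⁻⁴ → stable
  211–244 m: −αΔT+βΔS = −(1.4 × 10⁻⁴)(-4.0)+(7.9 × 10⁻⁴)(-0.54) = 1.3 × 10⁻⁴ → stable
Every interval has Δρ > 0: the column is stably stratified throughout.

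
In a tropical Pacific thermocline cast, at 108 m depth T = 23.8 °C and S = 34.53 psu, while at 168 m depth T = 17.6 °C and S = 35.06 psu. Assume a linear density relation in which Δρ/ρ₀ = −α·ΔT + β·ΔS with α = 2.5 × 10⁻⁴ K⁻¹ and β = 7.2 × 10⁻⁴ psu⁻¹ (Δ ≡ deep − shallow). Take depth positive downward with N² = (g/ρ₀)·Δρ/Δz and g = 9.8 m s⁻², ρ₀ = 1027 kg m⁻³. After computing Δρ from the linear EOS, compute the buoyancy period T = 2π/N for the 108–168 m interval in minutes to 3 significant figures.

ΔT = -6.2 K, ΔS = +0.53 psu (deep − shallow).
Δρ/ρ₀ = −αΔT + βΔS = 1.55 × 10⁻³ + 3.816 × 10⁻⁴ = 1.9316 × 10⁻³, so Δρ ≈ 1.984 kg m⁻³.
N² = (g/ρ₀)·Δρ/Δz = g·(Δρ/ρ₀)/Δz = 9.8 × 1.9316 × 10⁻³ / 60 = 3.1549 × 10⁻⁴ s⁻².
N = √(3.1549 × 10⁻⁴) = 0.017762 rad s⁻¹ → T = 2π/N = 353.74 s = 5.8957 min ≈ 5.90 min.

5.90 min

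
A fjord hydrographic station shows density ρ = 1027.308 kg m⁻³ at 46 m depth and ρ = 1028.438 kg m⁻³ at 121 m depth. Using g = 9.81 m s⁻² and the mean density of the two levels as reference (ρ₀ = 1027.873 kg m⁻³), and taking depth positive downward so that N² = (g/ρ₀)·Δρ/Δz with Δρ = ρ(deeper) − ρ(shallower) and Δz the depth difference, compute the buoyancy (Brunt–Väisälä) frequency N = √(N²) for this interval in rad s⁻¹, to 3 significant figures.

0.0120 rad s⁻¹

Δρ = 1028.438 − 1027.308 = 1.130 kg m⁻³ over Δz = 121 − 46 = 75 m.
N² = (9.81/1027.873) × (1.130/75) = 1.4380 × 10⁻⁴ s⁻².
N = √(1.4380 × 10⁻⁴) = 0.011992 rad s⁻¹ ≈ 0.0120 rad s⁻¹.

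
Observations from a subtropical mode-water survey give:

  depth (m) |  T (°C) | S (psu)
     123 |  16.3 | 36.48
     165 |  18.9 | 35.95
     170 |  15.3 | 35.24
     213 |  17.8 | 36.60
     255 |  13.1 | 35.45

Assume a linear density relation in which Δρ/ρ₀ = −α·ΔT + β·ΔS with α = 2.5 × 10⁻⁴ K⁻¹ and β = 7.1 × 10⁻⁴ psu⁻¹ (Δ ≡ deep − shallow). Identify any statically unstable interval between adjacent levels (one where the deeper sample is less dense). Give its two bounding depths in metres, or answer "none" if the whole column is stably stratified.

Evaluate Δρ/ρ₀ = −αΔT + βΔS across each adjacent pair:
  123–165 m: −αΔT+βΔS = −(2.5 × 10⁻⁴)(+2.6)+(7.1 × 10⁻⁴)(-0.53) = -1.0 × 10⁻³ → UNSTABLE
  165–170 m: −αΔT+βΔS = −(2.5 × 10⁻⁴)(-3.6)+(7.1 × 10⁻⁴)(-0.71) = 4.0 × 10⁻⁴ → stable
  170–213 m: −αΔT+βΔS = −(2.5 × 10⁻⁴)(+2.5)+(7.1 × 10⁻⁴)(+1.36) = 3.4 × 10⁻⁴ → stable
  213–255 m: −αΔT+βΔS = −(2.5 × 10⁻⁴)(-4.7)+(7.1 × 10⁻⁴)(-1.15) = 3.6 × 10⁻⁴ → stable
The 123–165 m interval has Δρ < 0: lighter water underlies denser water.

123–165 m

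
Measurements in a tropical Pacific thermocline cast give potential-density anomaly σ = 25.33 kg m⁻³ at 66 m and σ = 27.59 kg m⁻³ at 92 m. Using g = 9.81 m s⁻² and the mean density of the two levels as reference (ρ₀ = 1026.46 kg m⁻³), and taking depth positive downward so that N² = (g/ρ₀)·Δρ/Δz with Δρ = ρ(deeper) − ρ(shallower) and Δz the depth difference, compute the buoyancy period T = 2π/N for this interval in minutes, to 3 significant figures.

Δρ = 1027.59 − 1025.33 = 2.26 kg m⁻³ over Δz = 92 − 66 = 26 m.
N² = (9.81/1026.46) × (2.26/26) = 8.3073 × 10⁻⁴ s⁻².
N = √(8.3073 × 10⁻⁴) = 0.028822 rad s⁻¹, so T = 2π/N = 218.00 s = 3.6333 min ≈ 3.63 min.

3.63 min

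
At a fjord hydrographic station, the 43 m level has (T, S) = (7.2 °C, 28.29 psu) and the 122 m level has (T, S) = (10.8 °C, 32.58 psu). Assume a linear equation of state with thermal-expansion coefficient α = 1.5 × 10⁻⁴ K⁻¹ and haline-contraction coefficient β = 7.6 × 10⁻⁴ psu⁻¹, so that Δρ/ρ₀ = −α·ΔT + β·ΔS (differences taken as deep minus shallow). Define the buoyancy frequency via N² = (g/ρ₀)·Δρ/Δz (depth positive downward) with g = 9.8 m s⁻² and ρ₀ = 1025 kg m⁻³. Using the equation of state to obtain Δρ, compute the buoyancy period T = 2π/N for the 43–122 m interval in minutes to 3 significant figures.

5.70 min

ΔT = +3.6 K, ΔS = +4.29 psu (deep − shallow).
Δρ/ρ₀ = −αΔT + βΔS = -5.40 × 10⁻⁴ + 3.2604 × 10⁻³ = 2.7204 × 10⁻³, so Δρ ≈ 2.788 kg m⁻³.
N² = (g/ρ₀)·Δρ/Δz = g·(Δρ/ρ₀)/Δz = 9.8 × 2.7204 × 10⁻³ / 79 = 3.3747 × 10⁻⁴ s⁻².
N = √(3.3747 × 10⁻⁴) = 0.018370 rad s⁻¹ → T = 2π/N = 342.04 s = 5.7007 min ≈ 5.70 min.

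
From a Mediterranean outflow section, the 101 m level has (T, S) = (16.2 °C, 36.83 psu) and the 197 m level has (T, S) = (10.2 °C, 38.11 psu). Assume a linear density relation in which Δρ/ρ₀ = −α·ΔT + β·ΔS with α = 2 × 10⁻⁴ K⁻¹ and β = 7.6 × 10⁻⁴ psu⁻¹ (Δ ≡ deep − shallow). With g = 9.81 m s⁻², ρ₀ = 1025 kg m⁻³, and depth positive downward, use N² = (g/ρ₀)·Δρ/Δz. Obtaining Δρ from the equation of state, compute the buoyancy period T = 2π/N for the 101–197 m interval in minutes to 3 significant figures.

ΔT = -6.0 K, ΔS = +1.28 psu (deep − shallow).
Δρ/ρ₀ = −αΔT + βΔS = 1.20 × 10⁻³ + 9.728 × 10⁻⁴ = 2.1728 × 10⁻³, so Δρ ≈ 2.227 kg m⁻³.
N² = (g/ρ₀)·Δρ/Δz = g·(Δρ/ρ₀)/Δz = 9.81 × 2.1728 × 10⁻³ / 96 = 2.2203 × 10⁻⁴ s⁻².
N = √(2.2203 × 10⁻⁴) = 0.014901 rad s⁻¹ → T = 2π/N = 421.66 s = 7.0277 min ≈ 7.03 min.

7.03 min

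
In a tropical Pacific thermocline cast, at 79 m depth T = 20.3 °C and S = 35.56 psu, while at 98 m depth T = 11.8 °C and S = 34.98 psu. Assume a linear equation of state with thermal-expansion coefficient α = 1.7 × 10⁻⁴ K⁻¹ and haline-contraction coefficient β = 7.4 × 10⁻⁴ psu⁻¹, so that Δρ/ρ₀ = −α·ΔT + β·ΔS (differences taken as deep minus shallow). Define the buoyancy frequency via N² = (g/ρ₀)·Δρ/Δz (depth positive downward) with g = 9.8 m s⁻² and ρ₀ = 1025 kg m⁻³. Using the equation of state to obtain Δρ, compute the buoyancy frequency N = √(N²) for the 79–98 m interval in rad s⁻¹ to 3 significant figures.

0.0229 rad s⁻¹

ΔT = -8.5 K, ΔS = -0.58 psu (deep − shallow).
Δρ/ρ₀ = −αΔT + βΔS = 1.445 × 10⁻³ − 4.292 × 10⁻⁴ = 1.0158 × 10⁻³, so Δρ ≈ 1.041 kg m⁻³.
N² = (g/ρ₀)·Δρ/Δz = g·(Δρ/ρ₀)/Δz = 9.8 × 1.0158 × 10⁻³ / 19 = 5.2394 × 10⁻⁴ s⁻².
N = √(5.2394 × 10⁻⁴) = 0.022890 rad s⁻¹ ≈ 0.0229 rad s⁻¹.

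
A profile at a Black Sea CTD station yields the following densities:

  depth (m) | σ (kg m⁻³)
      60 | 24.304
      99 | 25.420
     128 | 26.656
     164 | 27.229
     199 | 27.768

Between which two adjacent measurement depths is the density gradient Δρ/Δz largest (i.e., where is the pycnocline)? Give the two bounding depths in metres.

99–128 m

Compute the density gradient over each adjacent pair:
  60–99 m: Δρ/Δz = 1.116/39 = 0.029 kg m⁻⁴
  99–128 m: Δρ/Δz = 1.236/29 = 0.043 kg m⁻⁴
  128–164 m: Δρ/Δz = 0.573/36 = 0.016 kg m⁻⁴
  164–199 m: Δρ/Δz = 0.539/35 = 0.015 kg m⁻⁴
The largest gradient is in the 99–128 m interval — the pycnocline.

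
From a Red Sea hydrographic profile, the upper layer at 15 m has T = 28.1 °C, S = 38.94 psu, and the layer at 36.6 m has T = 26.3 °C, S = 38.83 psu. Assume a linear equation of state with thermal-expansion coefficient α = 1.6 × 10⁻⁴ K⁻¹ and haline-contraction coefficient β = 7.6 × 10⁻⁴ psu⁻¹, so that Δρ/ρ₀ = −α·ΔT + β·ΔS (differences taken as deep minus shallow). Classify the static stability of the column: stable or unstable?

ΔT = 26.3 − 28.1 = -1.8 K and ΔS = 38.83 − 38.94 = -0.11 psu (deep − shallow).
−αΔT = 2.88 × 10⁻⁴; βΔS = -8.36 × 10⁻⁵; sum Δρ/ρ₀ = 2.044 × 10⁻⁴.
Δρ/ρ₀ > 0, so Δρ > 0: deeper water is denser → statically stable.

stable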